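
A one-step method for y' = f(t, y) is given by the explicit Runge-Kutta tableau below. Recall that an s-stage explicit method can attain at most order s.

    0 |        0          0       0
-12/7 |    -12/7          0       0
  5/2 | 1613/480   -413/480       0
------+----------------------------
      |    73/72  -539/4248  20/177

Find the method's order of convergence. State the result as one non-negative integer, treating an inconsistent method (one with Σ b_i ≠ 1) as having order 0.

3

b = (73/72, -539/4248, 20/177)
c = (0, -12/7, 5/2)
Ac = (0, 0, 59/40)
Σ b_i: 73/72·1 + (-539/4248)·1 + 20/177·1 = 1 ✓
b·c: (-539/4248)·(-12/7) + 20/177·5/2 = 1/2 ✓
b·c²: (-539/4248)·144/49 + 20/177·25/4 = 1/3 ✓
b·Ac: 20/177·59/40 = 1/6 ✓; 3 stages ⇒ order 3.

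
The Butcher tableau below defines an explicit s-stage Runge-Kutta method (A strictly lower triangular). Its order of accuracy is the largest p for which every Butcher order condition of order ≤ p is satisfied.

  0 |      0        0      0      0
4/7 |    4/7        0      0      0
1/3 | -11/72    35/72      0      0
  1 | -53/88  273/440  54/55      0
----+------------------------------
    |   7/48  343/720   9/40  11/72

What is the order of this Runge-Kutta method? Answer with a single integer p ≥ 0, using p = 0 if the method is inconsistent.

4

b = (7/48, 343/720, 9/40, 11/72)
c = (0, 4/7, 1/3, 1)
Ac = (0, 0, 5/18, 15/22)
Σ b_i: 7/48·1 + 343/720·1 + 9/40·1 + 11/72·1 = 1 ✓
b·c: 343/720·4/7 + 9/40·1/3 + 11/72·1 = 1/2 ✓
b·c²: 343/720·16/49 + 9/40·1/9 + 11/72·1 = 1/3 ✓
b·Ac: 9/40·5/18 + 11/72·15/22 = 1/6 ✓
b·c³: 343/720·64/343 + 9/40·1/27 + 11/72·1 = 1/4 ✓
b·(c∘Ac): 9/40·5/54 + 11/72·15/22 = 1/8 ✓
b·Ac²: 9/40·10/63 + 11/72·24/77 = 1/12 ✓
b·A²c: 11/72·3/11 = 1/24 ✓; 4 stages ⇒ order 4.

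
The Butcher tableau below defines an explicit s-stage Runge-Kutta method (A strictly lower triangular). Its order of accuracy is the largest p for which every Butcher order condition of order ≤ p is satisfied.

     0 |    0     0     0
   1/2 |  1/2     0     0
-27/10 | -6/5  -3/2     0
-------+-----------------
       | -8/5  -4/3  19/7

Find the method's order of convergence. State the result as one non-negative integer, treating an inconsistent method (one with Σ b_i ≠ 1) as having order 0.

0

b = (-8/5, -4/3, 19/7)
c = (0, 1/2, -27/10)
Ac = (0, 0, -3/4)
Σ b_i: (-8/5)·1 + (-4/3)·1 + 19/7·1 = -23/105 ≠ 1 ⇒ order 0.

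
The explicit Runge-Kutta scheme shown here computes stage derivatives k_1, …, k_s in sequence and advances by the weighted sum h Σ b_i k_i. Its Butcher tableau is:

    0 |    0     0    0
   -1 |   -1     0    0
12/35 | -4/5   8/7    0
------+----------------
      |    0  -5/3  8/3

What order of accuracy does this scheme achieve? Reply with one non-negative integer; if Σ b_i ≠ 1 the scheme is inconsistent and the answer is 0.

b = (0, -5/3, 8/3)
c = (0, -1, 12/35)
Ac = (0, 0, -8/7)
Σ b_i: (-5/3)·1 + 8/3·1 = 1 ✓
b·c: (-5/3)·(-1) + 8/3·12/35 = 271/105 ≠ 1/2 ⇒ order 1.

1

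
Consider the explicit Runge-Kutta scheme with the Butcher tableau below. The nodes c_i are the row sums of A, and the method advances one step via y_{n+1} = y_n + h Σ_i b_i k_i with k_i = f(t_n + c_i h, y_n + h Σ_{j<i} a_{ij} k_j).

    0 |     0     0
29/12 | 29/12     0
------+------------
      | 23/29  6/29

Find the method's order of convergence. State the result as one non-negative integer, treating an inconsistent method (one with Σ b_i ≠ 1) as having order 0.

b = (23/29, 6/29)
c = (0, 29/12)
Σ b_i: 23/29·1 + 6/29·1 = 1 ✓
b·c: 6/29·29/12 = 1/2 ✓; 2 stages ⇒ order 2.

2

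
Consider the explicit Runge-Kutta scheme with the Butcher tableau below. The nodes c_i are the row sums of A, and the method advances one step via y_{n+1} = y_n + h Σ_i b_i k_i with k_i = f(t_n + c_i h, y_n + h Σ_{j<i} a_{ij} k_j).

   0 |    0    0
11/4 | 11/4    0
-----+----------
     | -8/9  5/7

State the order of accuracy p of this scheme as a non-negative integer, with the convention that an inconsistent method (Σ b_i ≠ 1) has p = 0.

0

b = (-8/9, 5/7)
c = (0, 11/4)
Σ b_i: (-8/9)·1 + 5/7·1 = -11/63 ≠ 1 ⇒ order 0.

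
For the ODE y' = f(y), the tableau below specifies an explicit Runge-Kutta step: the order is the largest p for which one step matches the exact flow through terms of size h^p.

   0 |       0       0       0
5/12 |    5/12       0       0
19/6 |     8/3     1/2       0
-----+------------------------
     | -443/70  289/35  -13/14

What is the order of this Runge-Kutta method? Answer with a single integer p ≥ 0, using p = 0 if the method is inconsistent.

2

b = (-443/70, 289/35, -13/14)
c = (0, 5/12, 19/6)
Ac = (0, 0, 5/24)
Σ b_i: (-443/70)·1 + 289/35·1 + (-13/14)·1 = 1 ✓
b·c: 289/35·5/12 + (-13/14)·19/6 = 1/2 ✓
b·c²: 289/35·25/144 + (-13/14)·361/36 = -2647/336 ≠ 1/3 ⇒ order 2.
b·Ac: (-13/14)·5/24 = -65/336 ≠ 1/6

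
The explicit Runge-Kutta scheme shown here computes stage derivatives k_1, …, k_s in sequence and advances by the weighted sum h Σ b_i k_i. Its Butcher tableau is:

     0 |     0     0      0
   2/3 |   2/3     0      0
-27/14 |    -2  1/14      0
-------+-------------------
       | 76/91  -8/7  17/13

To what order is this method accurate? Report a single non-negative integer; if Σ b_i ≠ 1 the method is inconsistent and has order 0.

b = (76/91, -8/7, 17/13)
c = (0, 2/3, -27/14)
Ac = (0, 0, 1/21)
Σ b_i: 76/91·1 + (-8/7)·1 + 17/13·1 = 1 ✓
b·c: (-8/7)·2/3 + 17/13·(-27/14) = -1793/546 ≠ 1/2 ⇒ order 1.

1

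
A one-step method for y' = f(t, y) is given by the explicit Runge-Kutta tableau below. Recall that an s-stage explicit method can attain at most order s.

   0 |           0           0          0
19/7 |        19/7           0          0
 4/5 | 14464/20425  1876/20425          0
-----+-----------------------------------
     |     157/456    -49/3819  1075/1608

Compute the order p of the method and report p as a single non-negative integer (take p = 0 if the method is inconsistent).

b = (157/456, -49/3819, 1075/1608)
c = (0, 19/7, 4/5)
Ac = (0, 0, 268/1075)
Σ b_i: 157/456·1 + (-49/3819)·1 + 1075/1608·1 = 1 ✓
b·c: (-49/3819)·19/7 + 1075/1608·4/5 = 1/2 ✓
b·c²: (-49/3819)·361/49 + 1075/1608·16/25 = 1/3 ✓
b·Ac: 1075/1608·268/1075 = 1/6 ✓; 3 stages ⇒ order 3.

3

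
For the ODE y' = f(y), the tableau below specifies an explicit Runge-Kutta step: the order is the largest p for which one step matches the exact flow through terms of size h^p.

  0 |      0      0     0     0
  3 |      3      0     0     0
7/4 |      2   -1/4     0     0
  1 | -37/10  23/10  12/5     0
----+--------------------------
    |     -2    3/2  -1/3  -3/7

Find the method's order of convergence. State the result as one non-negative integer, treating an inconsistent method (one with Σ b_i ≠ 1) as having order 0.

b = (-2, 3/2, -1/3, -3/7)
c = (0, 3, 7/4, 1)
Ac = (0, 0, -3/4, 111/10)
Σ b_i: (-2)·1 + 3/2·1 + (-1/3)·1 + (-3/7)·1 = -53/42 ≠ 1 ⇒ order 0.

0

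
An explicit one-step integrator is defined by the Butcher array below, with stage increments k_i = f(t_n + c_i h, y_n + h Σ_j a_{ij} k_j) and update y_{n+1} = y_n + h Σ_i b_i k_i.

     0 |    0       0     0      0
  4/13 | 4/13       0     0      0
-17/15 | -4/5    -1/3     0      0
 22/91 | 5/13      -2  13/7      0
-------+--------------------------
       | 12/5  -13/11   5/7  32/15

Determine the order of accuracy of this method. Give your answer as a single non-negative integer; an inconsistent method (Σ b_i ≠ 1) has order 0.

b = (12/5, -13/11, 5/7, 32/15)
c = (0, 4/13, -17/15, 22/91)
Ac = (0, 0, -4/39, -3713/1365)
Σ b_i: 12/5·1 + (-13/11)·1 + 5/7·1 + 32/15·1 = 4696/1155 ≠ 1 ⇒ order 0.

0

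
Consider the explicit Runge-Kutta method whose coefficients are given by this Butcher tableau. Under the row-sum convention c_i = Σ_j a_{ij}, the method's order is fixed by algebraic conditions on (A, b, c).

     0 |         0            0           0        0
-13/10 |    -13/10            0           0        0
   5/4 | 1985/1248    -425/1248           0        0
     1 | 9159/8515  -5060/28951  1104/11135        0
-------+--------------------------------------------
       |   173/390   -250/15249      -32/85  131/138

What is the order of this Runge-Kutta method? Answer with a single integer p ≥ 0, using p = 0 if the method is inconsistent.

b = (173/390, -250/15249, -32/85, 131/138)
c = (0, -13/10, 5/4, 1)
Ac = (0, 0, 85/192, 46/131)
Σ b_i: 173/390·1 + (-250/15249)·1 + (-32/85)·1 + 131/138·1 = 1 ✓
b·c: (-250/15249)·(-13/10) + (-32/85)·5/4 + 131/138·1 = 1/2 ✓
b·c²: (-250/15249)·169/100 + (-32/85)·25/16 + 131/138·1 = 1/3 ✓
b·Ac: (-32/85)·85/192 + 131/138·46/131 = 1/6 ✓
b·c³: (-250/15249)·(-2197/1000) + (-32/85)·125/64 + 131/138·1 = 1/4 ✓
b·(c∘Ac): (-32/85)·425/768 + 131/138·46/131 = 1/8 ✓
b·Ac²: (-32/85)·(-221/384) + 131/138·(-92/655) = 1/12 ✓
b·A²c: 131/138·23/524 = 1/24 ✓; 4 stages ⇒ order 4.

4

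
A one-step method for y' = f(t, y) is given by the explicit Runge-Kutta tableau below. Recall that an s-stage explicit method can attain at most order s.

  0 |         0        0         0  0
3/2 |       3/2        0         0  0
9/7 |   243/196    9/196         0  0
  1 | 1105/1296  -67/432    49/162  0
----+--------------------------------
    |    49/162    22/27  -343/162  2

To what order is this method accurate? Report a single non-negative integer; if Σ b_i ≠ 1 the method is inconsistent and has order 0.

4

b = (49/162, 22/27, -343/162, 2)
c = (0, 3/2, 9/7, 1)
Ac = (0, 0, 27/392, 5/32)
Σ b_i: 49/162·1 + 22/27·1 + (-343/162)·1 + 2·1 = 1 ✓
b·c: 22/27·3/2 + (-343/162)·9/7 + 2·1 = 1/2 ✓
b·c²: 22/27·9/4 + (-343/162)·81/49 + 2·1 = 1/3 ✓
b·Ac: (-343/162)·27/392 + 2·5/32 = 1/6 ✓
b·c³: 22/27·27/8 + (-343/162)·729/343 + 2·1 = 1/4 ✓
b·(c∘Ac): (-343/162)·243/2744 + 2·5/32 = 1/8 ✓
b·Ac²: (-343/162)·81/784 + 2·29/192 = 1/12 ✓
b·A²c: 2·1/48 = 1/24 ✓; 4 stages ⇒ order 4.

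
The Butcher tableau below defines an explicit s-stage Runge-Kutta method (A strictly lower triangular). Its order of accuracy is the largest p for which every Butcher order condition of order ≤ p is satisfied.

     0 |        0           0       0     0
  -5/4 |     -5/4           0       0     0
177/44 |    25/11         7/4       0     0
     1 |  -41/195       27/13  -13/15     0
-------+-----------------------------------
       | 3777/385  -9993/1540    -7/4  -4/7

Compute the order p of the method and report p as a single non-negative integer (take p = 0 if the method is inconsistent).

2

b = (3777/385, -9993/1540, -7/4, -4/7)
c = (0, -5/4, 177/44, 1)
Ac = (0, 0, -35/16, -4349/715)
Σ b_i: 3777/385·1 + (-9993/1540)·1 + (-7/4)·1 + (-4/7)·1 = 1 ✓
b·c: (-9993/1540)·(-5/4) + (-7/4)·177/44 + (-4/7)·1 = 1/2 ✓
b·c²: (-9993/1540)·25/16 + (-7/4)·31329/1936 + (-4/7)·1 = -33058/847 ≠ 1/3 ⇒ order 2.
b·Ac: (-7/4)·(-35/16) + (-4/7)·(-4349/715) = 2339569/320320 ≠ 1/6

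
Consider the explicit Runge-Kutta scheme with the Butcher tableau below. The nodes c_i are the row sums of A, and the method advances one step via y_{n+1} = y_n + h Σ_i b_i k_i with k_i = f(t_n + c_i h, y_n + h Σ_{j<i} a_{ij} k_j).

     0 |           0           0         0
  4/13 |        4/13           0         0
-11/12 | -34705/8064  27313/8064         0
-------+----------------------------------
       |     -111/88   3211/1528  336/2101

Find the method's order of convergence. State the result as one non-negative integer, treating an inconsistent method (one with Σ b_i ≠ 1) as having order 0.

3

b = (-111/88, 3211/1528, 336/2101)
c = (0, 4/13, -11/12)
Ac = (0, 0, 2101/2016)
Σ b_i: (-111/88)·1 + 3211/1528·1 + 336/2101·1 = 1 ✓
b·c: 3211/1528·4/13 + 336/2101·(-11/12) = 1/2 ✓
b·c²: 3211/1528·16/169 + 336/2101·121/144 = 1/3 ✓
b·Ac: 336/2101·2101/2016 = 1/6 ✓; 3 stages ⇒ order 3.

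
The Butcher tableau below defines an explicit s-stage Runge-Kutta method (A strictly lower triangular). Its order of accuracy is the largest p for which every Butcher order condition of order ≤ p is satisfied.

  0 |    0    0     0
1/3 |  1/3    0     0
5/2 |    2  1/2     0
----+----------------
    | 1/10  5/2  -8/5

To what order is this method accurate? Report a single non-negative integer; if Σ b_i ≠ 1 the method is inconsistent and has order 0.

b = (1/10, 5/2, -8/5)
c = (0, 1/3, 5/2)
Ac = (0, 0, 1/6)
Σ b_i: 1/10·1 + 5/2·1 + (-8/5)·1 = 1 ✓
b·c: 5/2·1/3 + (-8/5)·5/2 = -19/6 ≠ 1/2 ⇒ order 1.

1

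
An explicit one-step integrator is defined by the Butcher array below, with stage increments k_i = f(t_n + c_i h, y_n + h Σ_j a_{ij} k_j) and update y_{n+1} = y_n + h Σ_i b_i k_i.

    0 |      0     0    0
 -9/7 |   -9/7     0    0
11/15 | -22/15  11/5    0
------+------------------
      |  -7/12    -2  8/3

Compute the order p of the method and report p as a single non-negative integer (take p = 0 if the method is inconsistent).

0

b = (-7/12, -2, 8/3)
c = (0, -9/7, 11/15)
Ac = (0, 0, -99/35)
Σ b_i: (-7/12)·1 + (-2)·1 + 8/3·1 = 1/12 ≠ 1 ⇒ order 0.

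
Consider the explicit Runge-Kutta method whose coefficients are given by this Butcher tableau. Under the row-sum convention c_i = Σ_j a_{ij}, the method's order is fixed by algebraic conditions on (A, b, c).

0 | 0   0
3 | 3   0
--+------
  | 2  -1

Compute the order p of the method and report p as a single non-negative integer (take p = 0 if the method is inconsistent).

1

b = (2, -1)
c = (0, 3)
Σ b_i: 2·1 + (-1)·1 = 1 ✓
b·c: (-1)·3 = -3 ≠ 1/2 ⇒ order 1.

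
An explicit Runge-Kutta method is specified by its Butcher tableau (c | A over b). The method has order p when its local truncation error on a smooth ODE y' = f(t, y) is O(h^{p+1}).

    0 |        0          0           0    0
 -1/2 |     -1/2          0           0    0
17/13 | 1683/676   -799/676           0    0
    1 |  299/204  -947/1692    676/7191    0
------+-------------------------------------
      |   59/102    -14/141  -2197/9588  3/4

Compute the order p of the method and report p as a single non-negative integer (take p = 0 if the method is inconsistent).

4

b = (59/102, -14/141, -2197/9588, 3/4)
c = (0, -1/2, 17/13, 1)
Ac = (0, 0, 799/1352, 29/72)
Σ b_i: 59/102·1 + (-14/141)·1 + (-2197/9588)·1 + 3/4·1 = 1 ✓
b·c: (-14/141)·(-1/2) + (-2197/9588)·17/13 + 3/4·1 = 1/2 ✓
b·c²: (-14/141)·1/4 + (-2197/9588)·289/169 + 3/4·1 = 1/3 ✓
b·Ac: (-2197/9588)·799/1352 + 3/4·29/72 = 1/6 ✓
b·c³: (-14/141)·(-1/8) + (-2197/9588)·4913/2197 + 3/4·1 = 1/4 ✓
b·(c∘Ac): (-2197/9588)·13583/17576 + 3/4·29/72 = 1/8 ✓
b·Ac²: (-2197/9588)·(-799/2704) + 3/4·1/48 = 1/12 ✓
b·A²c: 3/4·1/18 = 1/24 ✓; 4 stages ⇒ order 4.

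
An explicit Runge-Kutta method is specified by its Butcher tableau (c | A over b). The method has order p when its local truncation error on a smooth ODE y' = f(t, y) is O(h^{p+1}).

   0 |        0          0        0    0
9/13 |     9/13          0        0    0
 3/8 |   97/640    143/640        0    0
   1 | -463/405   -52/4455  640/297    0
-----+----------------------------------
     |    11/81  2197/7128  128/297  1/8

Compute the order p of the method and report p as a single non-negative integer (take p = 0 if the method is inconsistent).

4

b = (11/81, 2197/7128, 128/297, 1/8)
c = (0, 9/13, 3/8, 1)
Ac = (0, 0, 99/640, 4/5)
Σ b_i: 11/81·1 + 2197/7128·1 + 128/297·1 + 1/8·1 = 1 ✓
b·c: 2197/7128·9/13 + 128/297·3/8 + 1/8·1 = 1/2 ✓
b·c²: 2197/7128·81/169 + 128/297·9/64 + 1/8·1 = 1/3 ✓
b·Ac: 128/297·99/640 + 1/8·4/5 = 1/6 ✓
b·c³: 2197/7128·729/2197 + 128/297·27/512 + 1/8·1 = 1/4 ✓
b·(c∘Ac): 128/297·297/5120 + 1/8·4/5 = 1/8 ✓
b·Ac²: 128/297·891/8320 + 1/8·58/195 = 1/12 ✓
b·A²c: 1/8·1/3 = 1/24 ✓; 4 stages ⇒ order 4.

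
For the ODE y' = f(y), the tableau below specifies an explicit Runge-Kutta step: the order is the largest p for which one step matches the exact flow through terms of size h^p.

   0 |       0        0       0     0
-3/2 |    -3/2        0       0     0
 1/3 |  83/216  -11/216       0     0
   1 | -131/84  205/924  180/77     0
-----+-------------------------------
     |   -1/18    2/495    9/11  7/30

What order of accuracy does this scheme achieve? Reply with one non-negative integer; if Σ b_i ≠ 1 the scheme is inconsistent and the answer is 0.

b = (-1/18, 2/495, 9/11, 7/30)
c = (0, -3/2, 1/3, 1)
Ac = (0, 0, 11/144, 25/56)
Σ b_i: (-1/18)·1 + 2/495·1 + 9/11·1 + 7/30·1 = 1 ✓
b·c: 2/495·(-3/2) + 9/11·1/3 + 7/30·1 = 1/2 ✓
b·c²: 2/495·9/4 + 9/11·1/9 + 7/30·1 = 1/3 ✓
b·Ac: 9/11·11/144 + 7/30·25/56 = 1/6 ✓
b·c³: 2/495·(-27/8) + 9/11·1/27 + 7/30·1 = 1/4 ✓
b·(c∘Ac): 9/11·11/432 + 7/30·25/56 = 1/8 ✓
b·Ac²: 9/11·(-11/96) + 7/30·85/112 = 1/12 ✓
b·A²c: 7/30·5/28 = 1/24 ✓; 4 stages ⇒ order 4.

4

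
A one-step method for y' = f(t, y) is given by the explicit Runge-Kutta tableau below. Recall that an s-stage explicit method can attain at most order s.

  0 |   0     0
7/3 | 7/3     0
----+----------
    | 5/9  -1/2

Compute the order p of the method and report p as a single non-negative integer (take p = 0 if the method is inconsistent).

0

b = (5/9, -1/2)
c = (0, 7/3)
Σ b_i: 5/9·1 + (-1/2)·1 = 1/18 ≠ 1 ⇒ order 0.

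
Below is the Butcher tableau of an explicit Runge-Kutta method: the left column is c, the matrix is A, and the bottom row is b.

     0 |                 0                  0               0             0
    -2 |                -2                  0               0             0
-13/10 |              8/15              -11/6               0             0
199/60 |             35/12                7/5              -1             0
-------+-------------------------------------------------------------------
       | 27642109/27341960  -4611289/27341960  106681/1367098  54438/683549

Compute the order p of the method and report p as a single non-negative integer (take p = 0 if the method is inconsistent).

3

b = (27642109/27341960, -4611289/27341960, 106681/1367098, 54438/683549)
c = (0, -2, -13/10, 199/60)
Ac = (0, 0, 11/3, -3/2)
Σ b_i: 27642109/27341960·1 + (-4611289/27341960)·1 + 106681/1367098·1 + 54438/683549·1 = 1 ✓
b·c: (-4611289/27341960)·(-2) + 106681/1367098·(-13/10) + 54438/683549·199/60 = 1/2 ✓
b·c²: (-4611289/27341960)·4 + 106681/1367098·169/100 + 54438/683549·39601/3600 = 1/3 ✓
b·Ac: 106681/1367098·11/3 + 54438/683549·(-3/2) = 1/6 ✓
b·c³: (-4611289/27341960)·(-8) + 106681/1367098·(-2197/1000) + 54438/683549·7880599/216000 = 100483148701/24607764000 ≠ 1/4 ⇒ order 3.
b·(c∘Ac): 106681/1367098·(-143/30) + 54438/683549·(-199/40) = -15752563/20506470 ≠ 1/8
b·Ac²: 106681/1367098·(-22/3) + 54438/683549·391/100 = -26746663/102532350 ≠ 1/12
b·A²c: 54438/683549·(-11/3) = -199606/683549 ≠ 1/24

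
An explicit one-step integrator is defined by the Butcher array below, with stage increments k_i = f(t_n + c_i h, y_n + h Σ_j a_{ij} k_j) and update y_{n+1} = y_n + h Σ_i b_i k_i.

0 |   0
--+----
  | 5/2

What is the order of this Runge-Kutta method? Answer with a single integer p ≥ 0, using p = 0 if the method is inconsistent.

b = (5/2)
c = (0)
Σ b_i: 5/2·1 = 5/2 ≠ 1 ⇒ order 0.

0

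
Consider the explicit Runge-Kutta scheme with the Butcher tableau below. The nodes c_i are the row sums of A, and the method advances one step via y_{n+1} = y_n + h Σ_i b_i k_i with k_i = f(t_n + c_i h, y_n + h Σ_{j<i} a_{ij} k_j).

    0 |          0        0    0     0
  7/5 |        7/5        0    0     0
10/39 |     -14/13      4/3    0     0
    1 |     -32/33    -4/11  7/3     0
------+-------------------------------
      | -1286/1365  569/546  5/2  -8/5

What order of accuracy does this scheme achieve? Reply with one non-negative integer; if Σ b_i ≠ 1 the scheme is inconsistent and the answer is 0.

2

b = (-1286/1365, 569/546, 5/2, -8/5)
c = (0, 7/5, 10/39, 1)
Ac = (0, 0, 28/15, 574/6435)
Σ b_i: (-1286/1365)·1 + 569/546·1 + 5/2·1 + (-8/5)·1 = 1 ✓
b·c: 569/546·7/5 + 5/2·10/39 + (-8/5)·1 = 1/2 ✓
b·c²: 569/546·49/25 + 5/2·100/1521 + (-8/5)·1 = 46157/76050 ≠ 1/3 ⇒ order 2.
b·Ac: 5/2·28/15 + (-8/5)·574/6435 = 145558/32175 ≠ 1/6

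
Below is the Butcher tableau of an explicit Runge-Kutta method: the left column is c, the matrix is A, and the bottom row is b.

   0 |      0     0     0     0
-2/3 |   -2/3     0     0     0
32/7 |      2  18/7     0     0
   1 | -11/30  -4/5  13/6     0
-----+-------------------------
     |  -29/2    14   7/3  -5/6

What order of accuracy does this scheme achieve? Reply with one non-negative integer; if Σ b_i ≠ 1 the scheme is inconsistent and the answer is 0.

2

b = (-29/2, 14, 7/3, -5/6)
c = (0, -2/3, 32/7, 1)
Ac = (0, 0, -12/7, 1096/105)
Σ b_i: (-29/2)·1 + 14·1 + 7/3·1 + (-5/6)·1 = 1 ✓
b·c: 14·(-2/3) + 7/3·32/7 + (-5/6)·1 = 1/2 ✓
b·c²: 14·4/9 + 7/3·1024/49 + (-5/6)·1 = 6823/126 ≠ 1/3 ⇒ order 2.
b·Ac: 7/3·(-12/7) + (-5/6)·1096/105 = -800/63 ≠ 1/6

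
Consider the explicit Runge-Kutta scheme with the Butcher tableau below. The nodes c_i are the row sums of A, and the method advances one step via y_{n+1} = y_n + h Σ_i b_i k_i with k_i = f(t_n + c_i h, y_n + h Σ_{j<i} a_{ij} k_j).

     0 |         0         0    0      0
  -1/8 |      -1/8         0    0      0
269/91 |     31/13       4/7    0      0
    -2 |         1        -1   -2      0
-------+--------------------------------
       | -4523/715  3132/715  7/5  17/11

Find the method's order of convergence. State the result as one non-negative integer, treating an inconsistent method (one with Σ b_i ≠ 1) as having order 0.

b = (-4523/715, 3132/715, 7/5, 17/11)
c = (0, -1/8, 269/91, -2)
Ac = (0, 0, -1/14, -4213/728)
Σ b_i: (-4523/715)·1 + 3132/715·1 + 7/5·1 + 17/11·1 = 1 ✓
b·c: 3132/715·(-1/8) + 7/5·269/91 + 17/11·(-2) = 1/2 ✓
b·c²: 3132/715·1/64 + 7/5·72361/8281 + 17/11·4 = 19242309/1041040 ≠ 1/3 ⇒ order 2.
b·Ac: 7/5·(-1/14) + 17/11·(-4213/728) = -32919/3640 ≠ 1/6

2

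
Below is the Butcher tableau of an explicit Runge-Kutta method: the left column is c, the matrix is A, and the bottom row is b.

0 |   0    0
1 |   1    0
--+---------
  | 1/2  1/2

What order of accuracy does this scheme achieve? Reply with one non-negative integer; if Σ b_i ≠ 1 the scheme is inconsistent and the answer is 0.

b = (1/2, 1/2)
c = (0, 1)
Σ b_i: 1/2·1 + 1/2·1 = 1 ✓
b·c: 1/2·1 = 1/2 ✓; 2 stages ⇒ order 2.

2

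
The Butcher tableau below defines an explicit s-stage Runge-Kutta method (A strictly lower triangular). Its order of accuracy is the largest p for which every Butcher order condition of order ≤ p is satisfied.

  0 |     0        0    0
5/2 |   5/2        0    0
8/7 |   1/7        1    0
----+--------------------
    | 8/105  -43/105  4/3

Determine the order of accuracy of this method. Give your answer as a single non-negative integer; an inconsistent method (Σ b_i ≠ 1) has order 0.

2

b = (8/105, -43/105, 4/3)
c = (0, 5/2, 8/7)
Ac = (0, 0, 5/2)
Σ b_i: 8/105·1 + (-43/105)·1 + 4/3·1 = 1 ✓
b·c: (-43/105)·5/2 + 4/3·8/7 = 1/2 ✓
b·c²: (-43/105)·25/4 + 4/3·64/49 = -481/588 ≠ 1/3 ⇒ order 2.
b·Ac: 4/3·5/2 = 10/3 ≠ 1/6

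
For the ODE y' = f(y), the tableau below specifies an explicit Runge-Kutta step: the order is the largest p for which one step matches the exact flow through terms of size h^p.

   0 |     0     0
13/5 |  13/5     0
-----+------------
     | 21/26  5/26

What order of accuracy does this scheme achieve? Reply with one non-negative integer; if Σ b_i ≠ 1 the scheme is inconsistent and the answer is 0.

2

b = (21/26, 5/26)
c = (0, 13/5)
Σ b_i: 21/26·1 + 5/26·1 = 1 ✓
b·c: 5/26·13/5 = 1/2 ✓; 2 stages ⇒ order 2.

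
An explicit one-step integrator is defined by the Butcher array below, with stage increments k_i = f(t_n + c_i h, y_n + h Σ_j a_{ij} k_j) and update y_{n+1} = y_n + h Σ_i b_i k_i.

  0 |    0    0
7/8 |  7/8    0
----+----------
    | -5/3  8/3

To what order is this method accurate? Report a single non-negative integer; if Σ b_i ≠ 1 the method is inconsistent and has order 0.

b = (-5/3, 8/3)
c = (0, 7/8)
Σ b_i: (-5/3)·1 + 8/3·1 = 1 ✓
b·c: 8/3·7/8 = 7/3 ≠ 1/2 ⇒ order 1.

1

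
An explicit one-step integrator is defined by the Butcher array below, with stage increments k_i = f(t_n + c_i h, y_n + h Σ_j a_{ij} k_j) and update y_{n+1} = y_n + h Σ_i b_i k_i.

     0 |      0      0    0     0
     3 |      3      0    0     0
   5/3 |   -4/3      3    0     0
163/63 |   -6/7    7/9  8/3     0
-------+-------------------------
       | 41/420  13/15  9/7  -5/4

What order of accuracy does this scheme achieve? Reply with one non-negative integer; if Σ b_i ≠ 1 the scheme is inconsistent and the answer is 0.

1

b = (41/420, 13/15, 9/7, -5/4)
c = (0, 3, 5/3, 163/63)
Ac = (0, 0, 9, 61/9)
Σ b_i: 41/420·1 + 13/15·1 + 9/7·1 + (-5/4)·1 = 1 ✓
b·c: 13/15·3 + 9/7·5/3 + (-5/4)·163/63 = 1901/1260 ≠ 1/2 ⇒ order 1.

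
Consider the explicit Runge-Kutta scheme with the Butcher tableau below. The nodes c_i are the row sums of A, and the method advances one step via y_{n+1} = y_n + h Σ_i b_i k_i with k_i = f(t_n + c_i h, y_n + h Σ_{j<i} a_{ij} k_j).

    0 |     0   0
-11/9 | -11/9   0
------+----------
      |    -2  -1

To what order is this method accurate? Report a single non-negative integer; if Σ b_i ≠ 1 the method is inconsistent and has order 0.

b = (-2, -1)
c = (0, -11/9)
Σ b_i: (-2)·1 + (-1)·1 = -3 ≠ 1 ⇒ order 0.

0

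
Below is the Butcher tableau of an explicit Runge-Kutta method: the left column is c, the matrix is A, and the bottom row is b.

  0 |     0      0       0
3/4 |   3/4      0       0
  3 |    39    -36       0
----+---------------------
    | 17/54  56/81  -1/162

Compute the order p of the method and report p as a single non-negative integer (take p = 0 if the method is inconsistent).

b = (17/54, 56/81, -1/162)
c = (0, 3/4, 3)
Ac = (0, 0, -27)
Σ b_i: 17/54·1 + 56/81·1 + (-1/162)·1 = 1 ✓
b·c: 56/81·3/4 + (-1/162)·3 = 1/2 ✓
b·c²: 56/81·9/16 + (-1/162)·9 = 1/3 ✓
b·Ac: (-1/162)·(-27) = 1/6 ✓; 3 stages ⇒ order 3.

3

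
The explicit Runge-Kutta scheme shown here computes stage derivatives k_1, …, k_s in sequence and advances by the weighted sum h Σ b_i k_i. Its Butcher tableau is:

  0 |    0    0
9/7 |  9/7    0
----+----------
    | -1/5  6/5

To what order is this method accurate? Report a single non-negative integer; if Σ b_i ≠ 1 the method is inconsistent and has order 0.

b = (-1/5, 6/5)
c = (0, 9/7)
Σ b_i: (-1/5)·1 + 6/5·1 = 1 ✓
b·c: 6/5·9/7 = 54/35 ≠ 1/2 ⇒ order 1.

1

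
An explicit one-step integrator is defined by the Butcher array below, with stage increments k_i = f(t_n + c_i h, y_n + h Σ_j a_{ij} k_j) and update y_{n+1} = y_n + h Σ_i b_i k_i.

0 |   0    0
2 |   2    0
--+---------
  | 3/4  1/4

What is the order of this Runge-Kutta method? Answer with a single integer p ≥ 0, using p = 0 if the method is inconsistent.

b = (3/4, 1/4)
c = (0, 2)
Σ b_i: 3/4·1 + 1/4·1 = 1 ✓
b·c: 1/4·2 = 1/2 ✓; 2 stages ⇒ order 2.

2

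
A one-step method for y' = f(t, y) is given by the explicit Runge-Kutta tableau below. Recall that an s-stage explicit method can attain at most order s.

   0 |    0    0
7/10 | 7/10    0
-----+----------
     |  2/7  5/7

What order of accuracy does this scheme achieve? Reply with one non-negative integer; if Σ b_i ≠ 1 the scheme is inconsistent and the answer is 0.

2

b = (2/7, 5/7)
c = (0, 7/10)
Σ b_i: 2/7·1 + 5/7·1 = 1 ✓
b·c: 5/7·7/10 = 1/2 ✓; 2 stages ⇒ order 2.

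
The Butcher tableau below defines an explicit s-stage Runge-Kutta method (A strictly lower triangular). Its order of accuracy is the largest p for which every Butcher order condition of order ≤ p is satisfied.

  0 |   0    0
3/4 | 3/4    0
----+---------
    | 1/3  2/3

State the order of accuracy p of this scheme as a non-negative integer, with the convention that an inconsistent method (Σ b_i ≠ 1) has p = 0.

2

b = (1/3, 2/3)
c = (0, 3/4)
Σ b_i: 1/3·1 + 2/3·1 = 1 ✓
b·c: 2/3·3/4 = 1/2 ✓; 2 stages ⇒ order 2.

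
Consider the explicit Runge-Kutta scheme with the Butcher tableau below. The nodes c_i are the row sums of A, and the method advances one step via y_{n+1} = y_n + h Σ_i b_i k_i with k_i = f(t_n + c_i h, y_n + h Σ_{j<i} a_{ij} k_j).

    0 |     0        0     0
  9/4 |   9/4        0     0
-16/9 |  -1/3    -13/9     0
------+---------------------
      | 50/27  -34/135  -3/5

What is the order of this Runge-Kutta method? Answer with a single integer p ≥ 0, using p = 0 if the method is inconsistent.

b = (50/27, -34/135, -3/5)
c = (0, 9/4, -16/9)
Ac = (0, 0, -13/4)
Σ b_i: 50/27·1 + (-34/135)·1 + (-3/5)·1 = 1 ✓
b·c: (-34/135)·9/4 + (-3/5)·(-16/9) = 1/2 ✓
b·c²: (-34/135)·81/16 + (-3/5)·256/81 = -685/216 ≠ 1/3 ⇒ order 2.
b·Ac: (-3/5)·(-13/4) = 39/20 ≠ 1/6

2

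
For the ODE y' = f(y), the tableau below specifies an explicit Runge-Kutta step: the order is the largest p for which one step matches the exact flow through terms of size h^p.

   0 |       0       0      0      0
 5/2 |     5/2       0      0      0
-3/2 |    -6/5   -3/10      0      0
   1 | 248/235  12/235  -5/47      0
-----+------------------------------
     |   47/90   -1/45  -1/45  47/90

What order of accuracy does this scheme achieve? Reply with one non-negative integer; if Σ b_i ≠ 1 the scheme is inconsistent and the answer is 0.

4

b = (47/90, -1/45, -1/45, 47/90)
c = (0, 5/2, -3/2, 1)
Ac = (0, 0, -3/4, 27/94)
Σ b_i: 47/90·1 + (-1/45)·1 + (-1/45)·1 + 47/90·1 = 1 ✓
b·c: (-1/45)·5/2 + (-1/45)·(-3/2) + 47/90·1 = 1/2 ✓
b·c²: (-1/45)·25/4 + (-1/45)·9/4 + 47/90·1 = 1/3 ✓
b·Ac: (-1/45)·(-3/4) + 47/90·27/94 = 1/6 ✓
b·c³: (-1/45)·125/8 + (-1/45)·(-27/8) + 47/90·1 = 1/4 ✓
b·(c∘Ac): (-1/45)·9/8 + 47/90·27/94 = 1/8 ✓
b·Ac²: (-1/45)·(-15/8) + 47/90·15/188 = 1/12 ✓
b·A²c: 47/90·15/188 = 1/24 ✓; 4 stages ⇒ order 4.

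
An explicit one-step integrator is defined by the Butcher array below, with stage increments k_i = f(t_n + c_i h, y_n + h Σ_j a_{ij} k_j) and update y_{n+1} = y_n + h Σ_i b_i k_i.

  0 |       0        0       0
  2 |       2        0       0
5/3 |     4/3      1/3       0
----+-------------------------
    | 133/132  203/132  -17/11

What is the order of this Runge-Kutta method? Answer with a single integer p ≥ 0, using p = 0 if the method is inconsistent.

2

b = (133/132, 203/132, -17/11)
c = (0, 2, 5/3)
Ac = (0, 0, 2/3)
Σ b_i: 133/132·1 + 203/132·1 + (-17/11)·1 = 1 ✓
b·c: 203/132·2 + (-17/11)·5/3 = 1/2 ✓
b·c²: 203/132·4 + (-17/11)·25/9 = 184/99 ≠ 1/3 ⇒ order 2.
b·Ac: (-17/11)·2/3 = -34/33 ≠ 1/6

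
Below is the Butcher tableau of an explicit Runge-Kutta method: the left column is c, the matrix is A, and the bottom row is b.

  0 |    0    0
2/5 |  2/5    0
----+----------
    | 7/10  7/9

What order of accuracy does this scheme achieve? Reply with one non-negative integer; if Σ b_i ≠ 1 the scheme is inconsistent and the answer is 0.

0

b = (7/10, 7/9)
c = (0, 2/5)
Σ b_i: 7/10·1 + 7/9·1 = 133/90 ≠ 1 ⇒ order 0.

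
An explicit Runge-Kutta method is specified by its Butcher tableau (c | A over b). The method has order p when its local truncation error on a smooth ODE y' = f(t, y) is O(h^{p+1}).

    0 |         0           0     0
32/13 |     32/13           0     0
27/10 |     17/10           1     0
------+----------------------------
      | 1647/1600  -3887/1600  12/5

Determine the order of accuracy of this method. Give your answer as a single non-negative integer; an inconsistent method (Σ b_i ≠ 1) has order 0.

2

b = (1647/1600, -3887/1600, 12/5)
c = (0, 32/13, 27/10)
Ac = (0, 0, 32/13)
Σ b_i: 1647/1600·1 + (-3887/1600)·1 + 12/5·1 = 1 ✓
b·c: (-3887/1600)·32/13 + 12/5·27/10 = 1/2 ✓
b·c²: (-3887/1600)·1024/169 + 12/5·729/100 = 347/125 ≠ 1/3 ⇒ order 2.
b·Ac: 12/5·32/13 = 384/65 ≠ 1/6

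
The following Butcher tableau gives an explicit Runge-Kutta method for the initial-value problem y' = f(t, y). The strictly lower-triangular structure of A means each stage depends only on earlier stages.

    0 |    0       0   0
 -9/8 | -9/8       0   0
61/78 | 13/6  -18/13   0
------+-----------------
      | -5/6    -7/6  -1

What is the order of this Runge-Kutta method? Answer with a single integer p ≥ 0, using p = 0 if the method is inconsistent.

0

b = (-5/6, -7/6, -1)
c = (0, -9/8, 61/78)
Ac = (0, 0, 81/52)
Σ b_i: (-5/6)·1 + (-7/6)·1 + (-1)·1 = -3 ≠ 1 ⇒ order 0.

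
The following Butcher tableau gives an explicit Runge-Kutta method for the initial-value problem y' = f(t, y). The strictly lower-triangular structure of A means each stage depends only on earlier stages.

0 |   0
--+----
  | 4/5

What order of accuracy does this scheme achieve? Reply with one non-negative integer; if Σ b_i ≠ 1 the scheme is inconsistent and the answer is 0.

b = (4/5)
c = (0)
Σ b_i: 4/5·1 = 4/5 ≠ 1 ⇒ order 0.

0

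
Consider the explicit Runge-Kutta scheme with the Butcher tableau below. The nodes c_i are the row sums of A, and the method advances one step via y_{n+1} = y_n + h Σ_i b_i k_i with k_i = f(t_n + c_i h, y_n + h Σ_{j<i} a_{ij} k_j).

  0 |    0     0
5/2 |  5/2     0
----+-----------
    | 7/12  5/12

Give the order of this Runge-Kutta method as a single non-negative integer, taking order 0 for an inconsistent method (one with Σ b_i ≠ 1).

b = (7/12, 5/12)
c = (0, 5/2)
Σ b_i: 7/12·1 + 5/12·1 = 1 ✓
b·c: 5/12·5/2 = 25/24 ≠ 1/2 ⇒ order 1.

1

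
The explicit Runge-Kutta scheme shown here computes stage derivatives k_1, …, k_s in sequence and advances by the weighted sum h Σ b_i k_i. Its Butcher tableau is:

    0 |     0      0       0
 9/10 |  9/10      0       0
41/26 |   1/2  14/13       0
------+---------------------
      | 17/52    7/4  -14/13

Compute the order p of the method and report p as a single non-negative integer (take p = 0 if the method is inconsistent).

b = (17/52, 7/4, -14/13)
c = (0, 9/10, 41/26)
Ac = (0, 0, 63/65)
Σ b_i: 17/52·1 + 7/4·1 + (-14/13)·1 = 1 ✓
b·c: 7/4·9/10 + (-14/13)·41/26 = -833/6760 ≠ 1/2 ⇒ order 1.

1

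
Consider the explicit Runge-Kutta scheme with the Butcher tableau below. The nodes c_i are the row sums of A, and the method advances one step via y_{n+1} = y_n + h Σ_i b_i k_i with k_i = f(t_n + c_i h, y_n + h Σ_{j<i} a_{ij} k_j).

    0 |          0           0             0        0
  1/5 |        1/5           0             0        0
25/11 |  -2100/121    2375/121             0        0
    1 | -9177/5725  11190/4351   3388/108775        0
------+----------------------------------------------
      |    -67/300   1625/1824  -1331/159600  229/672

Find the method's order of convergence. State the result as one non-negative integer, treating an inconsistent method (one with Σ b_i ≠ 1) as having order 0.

b = (-67/300, 1625/1824, -1331/159600, 229/672)
c = (0, 1/5, 25/11, 1)
Ac = (0, 0, 475/121, 134/229)
Σ b_i: (-67/300)·1 + 1625/1824·1 + (-1331/159600)·1 + 229/672·1 = 1 ✓
b·c: 1625/1824·1/5 + (-1331/159600)·25/11 + 229/672·1 = 1/2 ✓
b·c²: 1625/1824·1/25 + (-1331/159600)·625/121 + 229/672·1 = 1/3 ✓
b·Ac: (-1331/159600)·475/121 + 229/672·134/229 = 1/6 ✓
b·c³: 1625/1824·1/125 + (-1331/159600)·15625/1331 + 229/672·1 = 1/4 ✓
b·(c∘Ac): (-1331/159600)·11875/1331 + 229/672·134/229 = 1/8 ✓
b·Ac²: (-1331/159600)·95/121 + 229/672·302/1145 = 1/12 ✓
b·A²c: 229/672·28/229 = 1/24 ✓; 4 stages ⇒ order 4.

4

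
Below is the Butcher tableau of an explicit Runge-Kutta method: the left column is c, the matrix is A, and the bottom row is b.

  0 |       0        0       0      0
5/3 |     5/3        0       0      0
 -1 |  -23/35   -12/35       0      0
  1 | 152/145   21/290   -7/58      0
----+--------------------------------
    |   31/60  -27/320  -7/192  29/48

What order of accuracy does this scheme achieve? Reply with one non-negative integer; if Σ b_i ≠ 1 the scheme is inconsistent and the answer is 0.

4

b = (31/60, -27/320, -7/192, 29/48)
c = (0, 5/3, -1, 1)
Ac = (0, 0, -4/7, 7/29)
Σ b_i: 31/60·1 + (-27/320)·1 + (-7/192)·1 + 29/48·1 = 1 ✓
b·c: (-27/320)·5/3 + (-7/192)·(-1) + 29/48·1 = 1/2 ✓
b·c²: (-27/320)·25/9 + (-7/192)·1 + 29/48·1 = 1/3 ✓
b·Ac: (-7/192)·(-4/7) + 29/48·7/29 = 1/6 ✓
b·c³: (-27/320)·125/27 + (-7/192)·(-1) + 29/48·1 = 1/4 ✓
b·(c∘Ac): (-7/192)·4/7 + 29/48·7/29 = 1/8 ✓
b·Ac²: (-7/192)·(-20/21) + 29/48·7/87 = 1/12 ✓
b·A²c: 29/48·2/29 = 1/24 ✓; 4 stages ⇒ order 4.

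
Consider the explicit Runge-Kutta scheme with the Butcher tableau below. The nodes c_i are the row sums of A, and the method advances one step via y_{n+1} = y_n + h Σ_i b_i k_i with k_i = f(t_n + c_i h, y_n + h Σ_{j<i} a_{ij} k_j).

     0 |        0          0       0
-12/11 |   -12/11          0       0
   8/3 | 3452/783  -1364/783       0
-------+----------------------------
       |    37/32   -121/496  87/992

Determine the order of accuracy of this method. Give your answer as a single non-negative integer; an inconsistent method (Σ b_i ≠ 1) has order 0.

3

b = (37/32, -121/496, 87/992)
c = (0, -12/11, 8/3)
Ac = (0, 0, 496/261)
Σ b_i: 37/32·1 + (-121/496)·1 + 87/992·1 = 1 ✓
b·c: (-121/496)·(-12/11) + 87/992·8/3 = 1/2 ✓
b·c²: (-121/496)·144/121 + 87/992·64/9 = 1/3 ✓
b·Ac: 87/992·496/261 = 1/6 ✓; 3 stages ⇒ order 3.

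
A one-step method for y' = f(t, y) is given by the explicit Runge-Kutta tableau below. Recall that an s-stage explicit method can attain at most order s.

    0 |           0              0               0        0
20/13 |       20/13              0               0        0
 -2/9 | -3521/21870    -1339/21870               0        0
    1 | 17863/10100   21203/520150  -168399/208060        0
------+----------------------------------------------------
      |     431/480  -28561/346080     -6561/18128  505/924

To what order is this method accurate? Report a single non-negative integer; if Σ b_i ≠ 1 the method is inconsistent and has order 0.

4

b = (431/480, -28561/346080, -6561/18128, 505/924)
c = (0, 20/13, -2/9, 1)
Ac = (0, 0, -206/2187, 49/202)
Σ b_i: 431/480·1 + (-28561/346080)·1 + (-6561/18128)·1 + 505/924·1 = 1 ✓
b·c: (-28561/346080)·20/13 + (-6561/18128)·(-2/9) + 505/924·1 = 1/2 ✓
b·c²: (-28561/346080)·400/169 + (-6561/18128)·4/81 + 505/924·1 = 1/3 ✓
b·Ac: (-6561/18128)·(-206/2187) + 505/924·49/202 = 1/6 ✓
b·c³: (-28561/346080)·8000/2197 + (-6561/18128)·(-8/729) + 505/924·1 = 1/4 ✓
b·(c∘Ac): (-6561/18128)·412/19683 + 505/924·49/202 = 1/8 ✓
b·Ac²: (-6561/18128)·(-4120/28431) + 505/924·371/6565 = 1/12 ✓
b·A²c: 505/924·77/1010 = 1/24 ✓; 4 stages ⇒ order 4.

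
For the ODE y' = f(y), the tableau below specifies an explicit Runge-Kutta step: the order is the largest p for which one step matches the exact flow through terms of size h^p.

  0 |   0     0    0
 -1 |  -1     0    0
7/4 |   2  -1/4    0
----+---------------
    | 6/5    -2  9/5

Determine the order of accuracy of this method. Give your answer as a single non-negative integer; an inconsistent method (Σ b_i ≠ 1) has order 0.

1

b = (6/5, -2, 9/5)
c = (0, -1, 7/4)
Ac = (0, 0, 1/4)
Σ b_i: 6/5·1 + (-2)·1 + 9/5·1 = 1 ✓
b·c: (-2)·(-1) + 9/5·7/4 = 103/20 ≠ 1/2 ⇒ order 1.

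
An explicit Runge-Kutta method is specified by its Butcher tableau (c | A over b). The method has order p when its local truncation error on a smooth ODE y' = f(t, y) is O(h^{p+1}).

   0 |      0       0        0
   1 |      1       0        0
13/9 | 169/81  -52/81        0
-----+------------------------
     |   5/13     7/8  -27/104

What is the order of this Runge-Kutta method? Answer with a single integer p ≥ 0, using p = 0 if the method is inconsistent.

3

b = (5/13, 7/8, -27/104)
c = (0, 1, 13/9)
Ac = (0, 0, -52/81)
Σ b_i: 5/13·1 + 7/8·1 + (-27/104)·1 = 1 ✓
b·c: 7/8·1 + (-27/104)·13/9 = 1/2 ✓
b·c²: 7/8·1 + (-27/104)·169/81 = 1/3 ✓
b·Ac: (-27/104)·(-52/81) = 1/6 ✓; 3 stages ⇒ order 3.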